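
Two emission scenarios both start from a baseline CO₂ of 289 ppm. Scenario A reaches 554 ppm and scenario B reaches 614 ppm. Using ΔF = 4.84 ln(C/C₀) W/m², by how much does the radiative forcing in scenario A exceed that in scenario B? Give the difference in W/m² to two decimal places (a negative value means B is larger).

ΔF_A − ΔF_B = -0.50 W/m²

ΔF_A = 4.84 ln(554/289) = 4.84 × 0.65074 = 3.1496 W/m².
ΔF_B = 4.84 ln(614/289) = 4.84 × 0.75357 = 3.6473 W/m².
Difference: 3.1496 − 3.6473 = -0.4977 W/m².
(Equivalently, ΔF_A − ΔF_B = 4.84 ln(554/614) = 4.84 × -0.10283 = -0.4977 W/m².)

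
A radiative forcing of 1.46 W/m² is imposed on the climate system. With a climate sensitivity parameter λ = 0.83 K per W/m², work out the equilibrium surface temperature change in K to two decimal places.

ΔT = λ ΔF = 0.83 × 1.46 = 1.2118 K.

ΔT = 1.21 K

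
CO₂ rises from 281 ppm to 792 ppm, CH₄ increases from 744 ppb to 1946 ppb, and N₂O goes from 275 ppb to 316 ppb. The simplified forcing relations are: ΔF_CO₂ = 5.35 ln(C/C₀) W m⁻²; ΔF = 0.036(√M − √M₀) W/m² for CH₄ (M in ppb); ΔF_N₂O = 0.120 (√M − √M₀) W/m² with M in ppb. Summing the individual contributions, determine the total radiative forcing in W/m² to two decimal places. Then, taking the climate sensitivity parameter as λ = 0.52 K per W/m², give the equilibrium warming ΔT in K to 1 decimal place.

ΔF = 6.29 W/m²; ΔT = 3.3 K

CO₂: 5.35 × ln(792/281) = 5.35 × ln(2.81851) = 5.35 × 1.03621 = 5.5437 W/m².
CH₄: 0.036 × (√1946 − √744) = 0.036 × (44.1135 − 27.2764) = 0.036 × 16.8371 = 0.6061 W/m².
N₂O: 0.120 × (√316 − √275) = 0.120 × (17.7764 − 16.5831) = 0.120 × 1.1933 = 0.1432 W/m².
Total ΔF = 5.5437 + 0.6061 + 0.1432 = 6.2930 W/m².
ΔT = λ ΔF = 0.52 × 6.29 = 3.2708 K.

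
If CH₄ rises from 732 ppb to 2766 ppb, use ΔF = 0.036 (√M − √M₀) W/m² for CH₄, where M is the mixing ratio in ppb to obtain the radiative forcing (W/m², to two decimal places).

CH₄: 0.036 × (√2766 − √732) = 0.036 × (52.5928 − 27.0555) = 0.036 × 25.5373 = 0.9193 W/m².

ΔF = 0.92 W/m²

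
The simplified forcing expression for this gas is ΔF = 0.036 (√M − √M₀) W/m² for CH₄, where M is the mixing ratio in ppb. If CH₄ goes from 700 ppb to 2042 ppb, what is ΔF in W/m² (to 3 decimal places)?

CH₄: 0.036 × (√2042 − √700) = 0.036 × (45.1885 − 26.4575) = 0.036 × 18.7310 = 0.6743 W/m².

ΔF = 0.674 W/m²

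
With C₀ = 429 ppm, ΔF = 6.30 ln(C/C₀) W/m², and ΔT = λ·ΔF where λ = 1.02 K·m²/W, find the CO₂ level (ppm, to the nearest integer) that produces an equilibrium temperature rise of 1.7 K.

C ≈ 559 ppm

Required forcing: ΔF = ΔT/λ = 1.7/1.02 = 1.6667 W/m².
Then ln(C/429) = ΔF/6.30 = 1.6667/6.30 = 0.26456.
So C = 429 × e^0.26456 = 429 × 1.30286 = 558.93 ppm.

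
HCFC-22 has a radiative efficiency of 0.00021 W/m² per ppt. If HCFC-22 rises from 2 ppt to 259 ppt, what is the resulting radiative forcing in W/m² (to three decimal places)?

HCFC-22: ΔF = 0.00021 × (259 − 2) = 0.00021 × 257 = 0.0540 W/m².

ΔF = 0.054 W/m²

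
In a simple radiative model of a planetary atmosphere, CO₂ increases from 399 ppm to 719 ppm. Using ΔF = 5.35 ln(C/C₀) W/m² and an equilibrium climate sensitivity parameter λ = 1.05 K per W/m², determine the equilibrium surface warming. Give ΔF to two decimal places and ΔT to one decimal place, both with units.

CO₂: 5.35 × ln(719/399) = 5.35 × ln(1.80201) = 5.35 × 0.58890 = 3.1506 W/m².
ΔT = λ ΔF = 1.05 × 3.15 = 3.3075 K.

ΔF = 3.15 W/m²; ΔT = 3.3 K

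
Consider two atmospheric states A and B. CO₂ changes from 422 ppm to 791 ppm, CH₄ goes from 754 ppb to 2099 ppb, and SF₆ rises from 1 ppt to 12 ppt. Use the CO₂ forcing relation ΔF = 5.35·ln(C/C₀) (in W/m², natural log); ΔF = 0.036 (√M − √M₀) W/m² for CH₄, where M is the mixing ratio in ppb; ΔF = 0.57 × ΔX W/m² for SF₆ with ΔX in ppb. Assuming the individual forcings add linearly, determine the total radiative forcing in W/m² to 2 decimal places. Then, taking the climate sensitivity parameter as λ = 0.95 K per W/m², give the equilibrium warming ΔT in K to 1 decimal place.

CO₂: 5.35 × ln(791/422) = 5.35 × ln(1.87441) = 5.35 × 0.62829 = 3.3614 W/m².
CH₄: 0.036 × (√2099 − √754) = 0.036 × (45.8148 − 27.4591) = 0.036 × 18.3557 = 0.6608 W/m².
SF₆: Δ = 12 − 1 = 11 ppt = 0.011 ppb; ΔF = 0.57 × 0.011 = 0.0063 W/m².
Total ΔF = 3.3614 + 0.6608 + 0.0063 = 4.0285 W/m².
ΔT = λ ΔF = 0.95 × 4.03 = 3.8285 K.

ΔF = 4.03 W/m²; ΔT = 3.8 K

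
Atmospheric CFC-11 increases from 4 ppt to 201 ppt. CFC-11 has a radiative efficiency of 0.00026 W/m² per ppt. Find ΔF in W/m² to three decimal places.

CFC-11: ΔF = 0.00026 × (201 − 4) = 0.00026 × 197 = 0.0512 W/m².

ΔF = 0.051 W/m²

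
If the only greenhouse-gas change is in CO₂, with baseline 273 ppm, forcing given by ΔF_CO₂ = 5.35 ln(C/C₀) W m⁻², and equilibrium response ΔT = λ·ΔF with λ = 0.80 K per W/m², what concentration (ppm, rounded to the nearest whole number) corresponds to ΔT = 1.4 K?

Required forcing: ΔF = ΔT/λ = 1.4/0.80 = 1.7500 W/m².
Then ln(C/273) = ΔF/5.35 = 1.7500/5.35 = 0.32710.
So C = 273 × e^0.32710 = 273 × 1.38694 = 378.63 ppm.

C ≈ 379 ppm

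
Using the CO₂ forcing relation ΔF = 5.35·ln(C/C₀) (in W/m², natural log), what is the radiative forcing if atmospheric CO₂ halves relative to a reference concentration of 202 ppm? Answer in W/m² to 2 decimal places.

ΔF = 5.35 × ln(0.5) = 5.35 × -0.69315 = -3.7084 W/m².

ΔF = -3.71 W/m²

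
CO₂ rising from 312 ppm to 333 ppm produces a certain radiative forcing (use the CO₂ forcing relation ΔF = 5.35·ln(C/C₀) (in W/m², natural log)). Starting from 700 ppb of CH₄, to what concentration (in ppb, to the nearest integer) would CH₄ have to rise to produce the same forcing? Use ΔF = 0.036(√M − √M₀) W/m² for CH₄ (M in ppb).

M ≈ 1306 ppb

CO₂ forcing: 5.35 × ln(333/312) = 5.35 × 0.065139 = 0.34849 W/m².
Set 0.036(√M − √700) = 0.34849: √M = 0.34849/0.036 + √700 = 9.6803 + 26.4575 = 36.1378.
M = (36.1378)² = 1305.94 ppb.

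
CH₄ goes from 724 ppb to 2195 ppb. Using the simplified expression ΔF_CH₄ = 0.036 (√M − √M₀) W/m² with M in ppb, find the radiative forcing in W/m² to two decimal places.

CH₄: 0.036 × (√2195 − √724) = 0.036 × (46.8508 − 26.9072) = 0.036 × 19.9436 = 0.7180 W/m².

ΔF = 0.72 W/m²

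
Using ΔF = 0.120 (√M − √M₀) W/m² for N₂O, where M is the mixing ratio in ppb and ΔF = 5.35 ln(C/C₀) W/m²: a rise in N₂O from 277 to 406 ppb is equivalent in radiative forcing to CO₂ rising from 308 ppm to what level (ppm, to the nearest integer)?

C ≈ 333 ppm

N₂O forcing: 0.120 × (√406 − √277) = 0.120 × (20.1494 − 16.6433) = 0.120 × 3.5061 = 0.42073 W/m².
Set 5.35 ln(C/308) = 0.42073: ln(C/308) = 0.42073/5.35 = 0.07864, so C = 308 × e^0.07864 = 308 × 1.08181 = 333.20 ppm.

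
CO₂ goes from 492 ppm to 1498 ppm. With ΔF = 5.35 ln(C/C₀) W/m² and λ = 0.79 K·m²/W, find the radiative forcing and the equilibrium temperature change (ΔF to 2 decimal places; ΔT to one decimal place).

ΔF = 5.96 W/m²; ΔT = 4.7 K

CO₂: 5.35 × ln(1498/492) = 5.35 × ln(3.04472) = 5.35 × 1.11341 = 5.9567 W/m².
ΔT = λ ΔF = 0.79 × 5.96 = 4.7084 K.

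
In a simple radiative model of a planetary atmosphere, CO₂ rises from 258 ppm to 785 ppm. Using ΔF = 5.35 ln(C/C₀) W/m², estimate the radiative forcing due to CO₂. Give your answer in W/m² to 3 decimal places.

CO₂: 5.35 × ln(785/258) = 5.35 × ln(3.04264) = 5.35 × 1.11273 = 5.9531 W/m².

ΔF = 5.953 W/m²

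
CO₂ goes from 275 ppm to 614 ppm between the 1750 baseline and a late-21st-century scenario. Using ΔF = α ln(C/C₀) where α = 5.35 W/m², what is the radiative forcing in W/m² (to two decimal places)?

ΔF = 4.30 W/m²

CO₂: 5.35 × ln(614/275) = 5.35 × ln(2.23273) = 5.35 × 0.80323 = 4.2973 W/m².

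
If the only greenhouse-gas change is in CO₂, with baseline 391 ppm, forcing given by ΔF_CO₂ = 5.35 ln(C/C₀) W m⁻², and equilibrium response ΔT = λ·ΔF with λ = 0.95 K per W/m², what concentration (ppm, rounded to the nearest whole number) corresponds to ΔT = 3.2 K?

C ≈ 734 ppm

Required forcing: ΔF = ΔT/λ = 3.2/0.95 = 3.3684 W/m².
Then ln(C/391) = ΔF/5.35 = 3.3684/5.35 = 0.62961.
So C = 391 × e^0.62961 = 391 × 1.87688 = 733.86 ppm.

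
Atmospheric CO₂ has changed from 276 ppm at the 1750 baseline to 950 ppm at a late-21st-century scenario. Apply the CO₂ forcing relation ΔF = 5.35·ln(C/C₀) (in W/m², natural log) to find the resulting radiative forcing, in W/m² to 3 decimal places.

ΔF = 6.613 W/m²

CO₂: 5.35 × ln(950/276) = 5.35 × ln(3.44203) = 5.35 × 1.23606 = 6.6129 W/m².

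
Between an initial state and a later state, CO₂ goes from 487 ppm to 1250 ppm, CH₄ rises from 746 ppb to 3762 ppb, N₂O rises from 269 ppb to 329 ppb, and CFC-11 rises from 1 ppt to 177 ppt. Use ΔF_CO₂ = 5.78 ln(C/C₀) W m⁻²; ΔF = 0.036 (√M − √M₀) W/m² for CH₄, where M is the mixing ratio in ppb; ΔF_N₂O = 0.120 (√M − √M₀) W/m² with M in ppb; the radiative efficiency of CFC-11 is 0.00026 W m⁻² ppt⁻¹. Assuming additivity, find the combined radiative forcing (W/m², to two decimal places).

ΔF = 6.93 W/m²

CO₂: 5.78 × ln(1250/487) = 5.78 × ln(2.56674) = 5.78 × 0.94264 = 5.4485 W/m².
CH₄: 0.036 × (√3762 − √746) = 0.036 × (61.3351 − 27.3130) = 0.036 × 34.0221 = 1.2248 W/m².
N₂O: 0.120 × (√329 − √269) = 0.120 × (18.1384 − 16.4012) = 0.120 × 1.7372 = 0.2085 W/m².
CFC-11: ΔF = 0.00026 × (177 − 1) = 0.00026 × 176 = 0.0458 W/m².
Total ΔF = 5.4485 + 1.2248 + 0.2085 + 0.0458 = 6.9276 W/m².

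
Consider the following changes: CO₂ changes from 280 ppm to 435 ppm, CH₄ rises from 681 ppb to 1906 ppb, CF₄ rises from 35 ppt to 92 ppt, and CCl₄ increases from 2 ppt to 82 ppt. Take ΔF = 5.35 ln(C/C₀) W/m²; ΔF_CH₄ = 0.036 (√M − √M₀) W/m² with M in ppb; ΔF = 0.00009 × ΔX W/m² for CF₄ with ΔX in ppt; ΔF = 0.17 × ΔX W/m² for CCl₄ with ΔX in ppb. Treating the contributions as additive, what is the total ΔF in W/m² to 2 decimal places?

CO₂: 5.35 × ln(435/280) = 5.35 × ln(1.55357) = 5.35 × 0.44056 = 2.3570 W/m².
CH₄: 0.036 × (√1906 − √681) = 0.036 × (43.6578 − 26.0960) = 0.036 × 17.5618 = 0.6322 W/m².
CF₄: ΔF = 0.00009 × (92 − 35) = 0.00009 × 57 = 0.0051 W/m².
CCl₄: Δ = 82 − 2 = 80 ppt = 0.080 ppb; ΔF = 0.17 × 0.080 = 0.0136 W/m².
Total ΔF = 2.3570 + 0.6322 + 0.0051 + 0.0136 = 3.0079 W/m².

ΔF = 3.01 W/m²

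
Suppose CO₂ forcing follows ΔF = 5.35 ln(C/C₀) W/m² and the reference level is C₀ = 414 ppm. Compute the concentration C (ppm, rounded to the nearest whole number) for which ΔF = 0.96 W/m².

C ≈ 495 ppm

Set 5.35 ln(C/414) = 0.96, so ln(C/414) = 0.96/5.35 = 0.17944.
Then C/414 = e^0.17944 = 1.19655, giving C = 414 × 1.19655 = 495.37 ppm.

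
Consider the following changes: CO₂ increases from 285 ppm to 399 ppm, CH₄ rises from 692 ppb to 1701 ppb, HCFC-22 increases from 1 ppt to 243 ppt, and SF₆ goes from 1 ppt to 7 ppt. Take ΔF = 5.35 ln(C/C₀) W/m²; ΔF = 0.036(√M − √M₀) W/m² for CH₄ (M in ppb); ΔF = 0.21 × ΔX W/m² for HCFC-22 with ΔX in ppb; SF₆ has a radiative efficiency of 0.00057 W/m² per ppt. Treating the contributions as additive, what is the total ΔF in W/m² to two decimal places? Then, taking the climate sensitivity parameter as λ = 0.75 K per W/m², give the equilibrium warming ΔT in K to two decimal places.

CO₂: 5.35 × ln(399/285) = 5.35 × ln(1.40000) = 5.35 × 0.33647 = 1.8001 W/m².
CH₄: 0.036 × (√1701 − √692) = 0.036 × (41.2432 − 26.3059) = 0.036 × 14.9373 = 0.5377 W/m².
HCFC-22: Δ = 243 − 1 = 242 ppt = 0.242 ppb; ΔF = 0.21 × 0.242 = 0.0508 W/m².
SF₆: ΔF = 0.00057 × (7 − 1) = 0.00057 × 6 = 0.0034 W/m².
Total ΔF = 1.8001 + 0.5377 + 0.0508 + 0.0034 = 2.3920 W/m².
ΔT = λ ΔF = 0.75 × 2.39 = 1.7925 K.

ΔF = 2.39 W/m²; ΔT = 1.79 K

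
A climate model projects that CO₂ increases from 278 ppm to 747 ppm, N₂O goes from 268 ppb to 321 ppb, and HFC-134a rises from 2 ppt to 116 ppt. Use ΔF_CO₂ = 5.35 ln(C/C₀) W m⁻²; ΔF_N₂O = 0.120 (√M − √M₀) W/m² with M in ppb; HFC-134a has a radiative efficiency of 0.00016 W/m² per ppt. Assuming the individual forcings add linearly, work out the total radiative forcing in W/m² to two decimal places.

CO₂: 5.35 × ln(747/278) = 5.35 × ln(2.68705) = 5.35 × 0.98844 = 5.2882 W/m².
N₂O: 0.120 × (√321 − √268) = 0.120 × (17.9165 − 16.3707) = 0.120 × 1.5458 = 0.1855 W/m².
HFC-134a: ΔF = 0.00016 × (116 − 2) = 0.00016 × 114 = 0.0182 W/m².
Total ΔF = 5.2882 + 0.1855 + 0.0182 = 5.4919 W/m².

ΔF = 5.49 W/m²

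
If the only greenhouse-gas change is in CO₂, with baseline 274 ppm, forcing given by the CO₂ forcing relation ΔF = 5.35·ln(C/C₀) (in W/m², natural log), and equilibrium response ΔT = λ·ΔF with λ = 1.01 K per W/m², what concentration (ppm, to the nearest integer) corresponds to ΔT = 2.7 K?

Required forcing: ΔF = ΔT/λ = 2.7/1.01 = 2.6733 W/m².
Then ln(C/274) = ΔF/5.35 = 2.6733/5.35 = 0.49968.
So C = 274 × e^0.49968 = 274 × 1.64819 = 451.60 ppm.

C ≈ 452 ppm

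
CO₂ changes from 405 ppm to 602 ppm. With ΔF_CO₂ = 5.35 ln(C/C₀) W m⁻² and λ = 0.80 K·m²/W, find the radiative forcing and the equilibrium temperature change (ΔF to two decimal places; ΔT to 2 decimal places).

CO₂: 5.35 × ln(602/405) = 5.35 × ln(1.48642) = 5.35 × 0.39637 = 2.1206 W/m².
ΔT = λ ΔF = 0.80 × 2.12 = 1.6960 K.

ΔF = 2.12 W/m²; ΔT = 1.70 K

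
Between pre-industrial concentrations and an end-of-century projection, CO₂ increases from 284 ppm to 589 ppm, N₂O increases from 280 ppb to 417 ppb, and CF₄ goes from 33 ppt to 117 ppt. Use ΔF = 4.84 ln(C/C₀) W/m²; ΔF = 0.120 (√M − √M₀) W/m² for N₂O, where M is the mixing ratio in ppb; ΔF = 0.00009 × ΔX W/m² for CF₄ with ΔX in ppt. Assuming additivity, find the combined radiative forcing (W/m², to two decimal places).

ΔF = 3.98 W/m²

CO₂: 4.84 × ln(589/284) = 4.84 × ln(2.07394) = 4.84 × 0.72945 = 3.5305 W/m².
N₂O: 0.120 × (√417 − √280) = 0.120 × (20.4206 − 16.7332) = 0.120 × 3.6874 = 0.4425 W/m².
CF₄: ΔF = 0.00009 × (117 − 33) = 0.00009 × 84 = 0.0076 W/m².
Total ΔF = 3.5305 + 0.4425 + 0.0076 = 3.9806 W/m².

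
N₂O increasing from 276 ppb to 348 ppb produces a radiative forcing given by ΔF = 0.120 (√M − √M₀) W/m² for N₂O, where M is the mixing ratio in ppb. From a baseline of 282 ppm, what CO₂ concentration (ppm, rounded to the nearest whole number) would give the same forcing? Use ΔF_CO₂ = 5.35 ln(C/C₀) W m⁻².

N₂O forcing: 0.120 × (√348 − √276) = 0.120 × (18.6548 − 16.6132) = 0.120 × 2.0416 = 0.24499 W/m².
Set 5.35 ln(C/282) = 0.24499: ln(C/282) = 0.24499/5.35 = 0.04579, so C = 282 × e^0.04579 = 282 × 1.04685 = 295.21 ppm.

C ≈ 295 ppm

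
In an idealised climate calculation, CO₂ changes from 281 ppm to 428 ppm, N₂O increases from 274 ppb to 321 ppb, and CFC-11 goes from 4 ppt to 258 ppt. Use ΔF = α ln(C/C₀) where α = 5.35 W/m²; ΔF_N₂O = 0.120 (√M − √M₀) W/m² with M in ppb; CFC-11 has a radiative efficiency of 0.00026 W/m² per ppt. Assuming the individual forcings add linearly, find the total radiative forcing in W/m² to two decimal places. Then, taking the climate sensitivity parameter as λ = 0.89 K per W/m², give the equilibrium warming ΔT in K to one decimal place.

ΔF = 2.48 W/m²; ΔT = 2.2 K

CO₂: 5.35 × ln(428/281) = 5.35 × ln(1.52313) = 5.35 × 0.42077 = 2.2511 W/m².
N₂O: 0.120 × (√321 − √274) = 0.120 × (17.9165 − 16.5529) = 0.120 × 1.3636 = 0.1636 W/m².
CFC-11: ΔF = 0.00026 × (258 − 4) = 0.00026 × 254 = 0.0660 W/m².
Total ΔF = 2.2511 + 0.1636 + 0.0660 = 2.4807 W/m².
ΔT = λ ΔF = 0.89 × 2.48 = 2.2072 K.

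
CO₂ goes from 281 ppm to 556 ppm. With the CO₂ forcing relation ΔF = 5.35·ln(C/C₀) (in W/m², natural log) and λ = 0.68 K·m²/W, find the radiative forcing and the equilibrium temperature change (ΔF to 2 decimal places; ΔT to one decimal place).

ΔF = 3.65 W/m²; ΔT = 2.5 K

CO₂: 5.35 × ln(556/281) = 5.35 × ln(1.97865) = 5.35 × 0.68241 = 3.6509 W/m².
ΔT = λ ΔF = 0.68 × 3.65 = 2.4820 K.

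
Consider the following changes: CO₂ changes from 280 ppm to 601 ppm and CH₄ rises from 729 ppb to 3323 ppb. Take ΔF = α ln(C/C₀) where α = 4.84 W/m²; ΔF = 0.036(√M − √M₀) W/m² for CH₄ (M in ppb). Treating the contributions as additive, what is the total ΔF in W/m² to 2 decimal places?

ΔF = 4.80 W/m²

CO₂: 4.84 × ln(601/280) = 4.84 × ln(2.14643) = 4.84 × 0.76381 = 3.6968 W/m².
CH₄: 0.036 × (√3323 − √729) = 0.036 × (57.6455 − 27.0000) = 0.036 × 30.6455 = 1.1032 W/m².
Total ΔF = 3.6968 + 1.1032 = 4.8000 W/m².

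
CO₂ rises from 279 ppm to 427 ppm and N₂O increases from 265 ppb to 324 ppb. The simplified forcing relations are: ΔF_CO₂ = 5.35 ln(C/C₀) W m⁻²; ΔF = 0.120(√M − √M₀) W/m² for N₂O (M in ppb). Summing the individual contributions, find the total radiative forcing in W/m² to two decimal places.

ΔF = 2.48 W/m²

CO₂: 5.35 × ln(427/279) = 5.35 × ln(1.53047) = 5.35 × 0.42557 = 2.2768 W/m².
N₂O: 0.120 × (√324 − √265) = 0.120 × (18.0000 − 16.2788) = 0.120 × 1.7212 = 0.2065 W/m².
Total ΔF = 2.2768 + 0.2065 = 2.4833 W/m².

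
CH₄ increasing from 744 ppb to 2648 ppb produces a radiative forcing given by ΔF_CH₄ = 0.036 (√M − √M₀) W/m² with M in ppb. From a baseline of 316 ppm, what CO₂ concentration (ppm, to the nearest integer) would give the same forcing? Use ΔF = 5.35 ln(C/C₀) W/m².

C ≈ 372 ppm

CH₄ forcing: 0.036 × (√2648 − √744) = 0.036 × (51.4587 − 27.2764) = 0.036 × 24.1823 = 0.87056 W/m².
Set 5.35 ln(C/316) = 0.87056: ln(C/316) = 0.87056/5.35 = 0.16272, so C = 316 × e^0.16272 = 316 × 1.17671 = 371.84 ppm.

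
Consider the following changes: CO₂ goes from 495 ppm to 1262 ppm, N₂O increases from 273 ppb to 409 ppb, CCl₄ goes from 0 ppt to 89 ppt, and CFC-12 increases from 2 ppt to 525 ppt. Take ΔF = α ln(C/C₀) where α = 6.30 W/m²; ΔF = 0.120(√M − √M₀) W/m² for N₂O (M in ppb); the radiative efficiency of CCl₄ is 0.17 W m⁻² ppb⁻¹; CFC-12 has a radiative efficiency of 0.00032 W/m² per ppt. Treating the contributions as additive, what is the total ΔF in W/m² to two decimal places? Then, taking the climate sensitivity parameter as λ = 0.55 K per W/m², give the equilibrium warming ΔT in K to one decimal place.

ΔF = 6.52 W/m²; ΔT = 3.6 K

CO₂: 6.30 × ln(1262/495) = 6.30 × ln(2.54949) = 6.30 × 0.93589 = 5.8961 W/m².
N₂O: 0.120 × (√409 − √273) = 0.120 × (20.2237 − 16.5227) = 0.120 × 3.7010 = 0.4441 W/m².
CCl₄: Δ = 89 − 0 = 89 ppt = 0.089 ppb; ΔF = 0.17 × 0.089 = 0.0151 W/m².
CFC-12: ΔF = 0.00032 × (525 − 2) = 0.00032 × 523 = 0.1674 W/m².
Total ΔF = 5.8961 + 0.4441 + 0.0151 + 0.1674 = 6.5227 W/m².
ΔT = λ ΔF = 0.55 × 6.52 = 3.5860 K.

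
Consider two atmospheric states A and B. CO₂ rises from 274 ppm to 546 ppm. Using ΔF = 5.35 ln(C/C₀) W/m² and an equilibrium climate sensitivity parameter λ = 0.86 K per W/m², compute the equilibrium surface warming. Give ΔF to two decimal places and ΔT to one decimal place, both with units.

CO₂: 5.35 × ln(546/274) = 5.35 × ln(1.99270) = 5.35 × 0.68949 = 3.6888 W/m².
ΔT = λ ΔF = 0.86 × 3.69 = 3.1734 K.

ΔF = 3.69 W/m²; ΔT = 3.2 K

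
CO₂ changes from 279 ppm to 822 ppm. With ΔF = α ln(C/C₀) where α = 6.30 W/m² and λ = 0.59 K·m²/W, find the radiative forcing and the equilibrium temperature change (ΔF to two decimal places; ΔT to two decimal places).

CO₂: 6.30 × ln(822/279) = 6.30 × ln(2.94624) = 6.30 × 1.08053 = 6.8073 W/m².
ΔT = λ ΔF = 0.59 × 6.81 = 4.0179 K.

ΔF = 6.81 W/m²; ΔT = 4.02 K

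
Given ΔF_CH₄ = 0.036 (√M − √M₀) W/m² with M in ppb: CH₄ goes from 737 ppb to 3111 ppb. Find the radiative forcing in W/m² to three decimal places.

ΔF = 1.031 W/m²

CH₄: 0.036 × (√3111 − √737) = 0.036 × (55.7763 − 27.1477) = 0.036 × 28.6286 = 1.0306 W/m².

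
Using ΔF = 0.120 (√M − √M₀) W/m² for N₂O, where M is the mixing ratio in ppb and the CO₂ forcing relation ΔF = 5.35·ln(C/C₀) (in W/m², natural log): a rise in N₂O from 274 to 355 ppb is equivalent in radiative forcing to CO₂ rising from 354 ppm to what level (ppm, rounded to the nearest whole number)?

C ≈ 373 ppm

N₂O forcing: 0.120 × (√355 − √274) = 0.120 × (18.8414 − 16.5529) = 0.120 × 2.2885 = 0.27462 W/m².
Set 5.35 ln(C/354) = 0.27462: ln(C/354) = 0.27462/5.35 = 0.05133, so C = 354 × e^0.05133 = 354 × 1.05267 = 372.65 ppm.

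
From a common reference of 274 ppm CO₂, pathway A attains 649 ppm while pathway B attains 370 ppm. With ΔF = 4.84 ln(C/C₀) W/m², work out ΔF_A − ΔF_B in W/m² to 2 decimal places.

ΔF_A = 4.84 ln(649/274) = 4.84 × 0.86230 = 4.1735 W/m².
ΔF_B = 4.84 ln(370/274) = 4.84 × 0.30037 = 1.4538 W/m².
Difference: 4.1735 − 1.4538 = 2.7197 W/m².
(Equivalently, ΔF_A − ΔF_B = 4.84 ln(649/370) = 4.84 × 0.56193 = 2.7197 W/m².)

ΔF_A − ΔF_B = 2.72 W/m²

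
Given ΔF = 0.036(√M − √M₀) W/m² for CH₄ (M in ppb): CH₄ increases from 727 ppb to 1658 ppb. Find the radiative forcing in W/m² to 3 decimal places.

CH₄: 0.036 × (√1658 − √727) = 0.036 × (40.7185 − 26.9629) = 0.036 × 13.7556 = 0.4952 W/m².

ΔF = 0.495 W/m²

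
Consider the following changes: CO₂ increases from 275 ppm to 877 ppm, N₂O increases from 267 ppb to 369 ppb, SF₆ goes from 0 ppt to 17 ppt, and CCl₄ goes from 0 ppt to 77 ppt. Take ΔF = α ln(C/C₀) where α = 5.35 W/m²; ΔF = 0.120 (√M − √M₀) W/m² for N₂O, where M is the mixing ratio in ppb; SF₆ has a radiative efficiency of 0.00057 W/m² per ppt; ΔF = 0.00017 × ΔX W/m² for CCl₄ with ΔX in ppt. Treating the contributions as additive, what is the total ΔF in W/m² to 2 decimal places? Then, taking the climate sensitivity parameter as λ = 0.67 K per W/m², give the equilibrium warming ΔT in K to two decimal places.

CO₂: 5.35 × ln(877/275) = 5.35 × ln(3.18909) = 5.35 × 1.15974 = 6.2046 W/m².
N₂O: 0.120 × (√369 − √267) = 0.120 × (19.2094 − 16.3401) = 0.120 × 2.8693 = 0.3443 W/m².
SF₆: ΔF = 0.00057 × (17 − 0) = 0.00057 × 17 = 0.0097 W/m².
CCl₄: ΔF = 0.00017 × (77 − 0) = 0.00017 × 77 = 0.0131 W/m².
Total ΔF = 6.2046 + 0.3443 + 0.0097 + 0.0131 = 6.5717 W/m².
ΔT = λ ΔF = 0.67 × 6.57 = 4.4019 K.

ΔF = 6.57 W/m²; ΔT = 4.40 K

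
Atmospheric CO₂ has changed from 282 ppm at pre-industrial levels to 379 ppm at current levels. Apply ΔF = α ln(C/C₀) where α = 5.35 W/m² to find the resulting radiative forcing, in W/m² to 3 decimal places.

ΔF = 1.582 W/m²

CO₂: 5.35 × ln(379/282) = 5.35 × ln(1.34397) = 5.35 × 0.29563 = 1.5816 W/m².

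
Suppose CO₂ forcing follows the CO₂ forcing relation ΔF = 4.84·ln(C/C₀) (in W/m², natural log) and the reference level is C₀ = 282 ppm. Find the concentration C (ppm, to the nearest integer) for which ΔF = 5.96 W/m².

C ≈ 966 ppm

Set 4.84 ln(C/282) = 5.96, so ln(C/282) = 5.96/4.84 = 1.23140.
Then C/282 = e^1.23140 = 3.42602, giving C = 282 × 3.42602 = 966.14 ppm.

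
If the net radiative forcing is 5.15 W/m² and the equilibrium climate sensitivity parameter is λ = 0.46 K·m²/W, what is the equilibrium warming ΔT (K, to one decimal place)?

ΔT = 2.4 K

ΔT = λ ΔF = 0.46 × 5.15 = 2.3690 K.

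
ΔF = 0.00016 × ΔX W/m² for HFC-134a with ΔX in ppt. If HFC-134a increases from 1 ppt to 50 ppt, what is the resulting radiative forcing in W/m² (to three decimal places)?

ΔF = 0.008 W/m²

HFC-134a: ΔF = 0.00016 × (50 − 1) = 0.00016 × 49 = 0.0078 W/m².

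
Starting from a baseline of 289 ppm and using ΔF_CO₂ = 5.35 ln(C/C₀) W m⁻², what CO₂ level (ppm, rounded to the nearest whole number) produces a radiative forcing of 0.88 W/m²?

C ≈ 341 ppm

Set 5.35 ln(C/289) = 0.88, so ln(C/289) = 0.88/5.35 = 0.16449.
Then C/289 = e^0.16449 = 1.17879, giving C = 289 × 1.17879 = 340.67 ppm.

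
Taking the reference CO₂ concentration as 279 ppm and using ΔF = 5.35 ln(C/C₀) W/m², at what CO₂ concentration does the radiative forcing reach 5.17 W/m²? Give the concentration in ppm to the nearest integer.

C ≈ 733 ppm

Set 5.35 ln(C/279) = 5.17, so ln(C/279) = 5.17/5.35 = 0.96636.
Then C/279 = e^0.96636 = 2.62836, giving C = 279 × 2.62836 = 733.31 ppm.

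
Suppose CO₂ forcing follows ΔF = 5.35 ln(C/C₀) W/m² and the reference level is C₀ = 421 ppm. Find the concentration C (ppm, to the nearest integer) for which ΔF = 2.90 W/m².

Set 5.35 ln(C/421) = 2.90, so ln(C/421) = 2.90/5.35 = 0.54206.
Then C/421 = e^0.54206 = 1.71955, giving C = 421 × 1.71955 = 723.93 ppm.

C ≈ 724 ppm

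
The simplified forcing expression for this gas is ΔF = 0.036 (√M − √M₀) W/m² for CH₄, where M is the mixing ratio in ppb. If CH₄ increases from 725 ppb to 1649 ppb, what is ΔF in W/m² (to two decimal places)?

CH₄: 0.036 × (√1649 − √725) = 0.036 × (40.6079 − 26.9258) = 0.036 × 13.6821 = 0.4926 W/m².

ΔF = 0.49 W/m²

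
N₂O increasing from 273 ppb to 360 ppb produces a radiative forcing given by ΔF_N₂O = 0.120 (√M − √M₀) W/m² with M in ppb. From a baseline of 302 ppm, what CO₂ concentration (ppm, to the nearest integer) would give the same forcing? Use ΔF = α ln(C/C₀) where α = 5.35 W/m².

C ≈ 319 ppm

N₂O forcing: 0.120 × (√360 − √273) = 0.120 × (18.9737 − 16.5227) = 0.120 × 2.4510 = 0.29412 W/m².
Set 5.35 ln(C/302) = 0.29412: ln(C/302) = 0.29412/5.35 = 0.05498, so C = 302 × e^0.05498 = 302 × 1.05652 = 319.07 ppm.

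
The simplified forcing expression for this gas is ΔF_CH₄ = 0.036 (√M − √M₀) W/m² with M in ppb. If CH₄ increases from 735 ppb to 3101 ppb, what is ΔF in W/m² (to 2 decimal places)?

ΔF = 1.03 W/m²

CH₄: 0.036 × (√3101 − √735) = 0.036 × (55.6866 − 27.1109) = 0.036 × 28.5757 = 1.0287 W/m².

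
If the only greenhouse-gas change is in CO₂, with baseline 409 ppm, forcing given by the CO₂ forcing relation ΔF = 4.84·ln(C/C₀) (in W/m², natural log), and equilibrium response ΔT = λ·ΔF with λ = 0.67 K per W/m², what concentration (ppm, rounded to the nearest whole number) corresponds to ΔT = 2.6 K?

C ≈ 912 ppm

Required forcing: ΔF = ΔT/λ = 2.6/0.67 = 3.8806 W/m².
Then ln(C/409) = ΔF/4.84 = 3.8806/4.84 = 0.80178.
So C = 409 × e^0.80178 = 409 × 2.22951 = 911.87 ppm.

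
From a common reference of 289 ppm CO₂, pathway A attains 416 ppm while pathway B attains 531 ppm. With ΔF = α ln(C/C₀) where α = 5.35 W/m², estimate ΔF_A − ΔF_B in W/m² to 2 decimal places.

ΔF_A − ΔF_B = -1.31 W/m²

ΔF_A = 5.35 ln(416/289) = 5.35 × 0.36426 = 1.9488 W/m².
ΔF_B = 5.35 ln(531/289) = 5.35 × 0.60834 = 3.2546 W/m².
Difference: 1.9488 − 3.2546 = -1.3058 W/m².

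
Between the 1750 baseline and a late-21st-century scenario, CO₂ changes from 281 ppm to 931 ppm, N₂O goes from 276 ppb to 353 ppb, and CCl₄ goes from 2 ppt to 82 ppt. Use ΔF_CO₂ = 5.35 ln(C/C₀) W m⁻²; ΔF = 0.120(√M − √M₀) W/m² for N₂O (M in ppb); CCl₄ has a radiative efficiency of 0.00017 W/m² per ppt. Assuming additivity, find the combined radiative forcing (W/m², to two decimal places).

CO₂: 5.35 × ln(931/281) = 5.35 × ln(3.31317) = 5.35 × 1.19791 = 6.4088 W/m².
N₂O: 0.120 × (√353 − √276) = 0.120 × (18.7883 − 16.6132) = 0.120 × 2.1751 = 0.2610 W/m².
CCl₄: ΔF = 0.00017 × (82 − 2) = 0.00017 × 80 = 0.0136 W/m².
Total ΔF = 6.4088 + 0.2610 + 0.0136 = 6.6834 W/m².

ΔF = 6.68 W/m²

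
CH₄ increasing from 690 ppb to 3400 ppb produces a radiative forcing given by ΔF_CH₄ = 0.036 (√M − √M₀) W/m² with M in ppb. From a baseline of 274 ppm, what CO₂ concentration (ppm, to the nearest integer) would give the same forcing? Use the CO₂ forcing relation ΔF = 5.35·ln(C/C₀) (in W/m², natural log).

C ≈ 340 ppm

CH₄ forcing: 0.036 × (√3400 − √690) = 0.036 × (58.3095 − 26.2679) = 0.036 × 32.0416 = 1.15350 W/m².
Set 5.35 ln(C/274) = 1.15350: ln(C/274) = 1.15350/5.35 = 0.21561, so C = 274 × e^0.21561 = 274 × 1.24062 = 339.93 ppm.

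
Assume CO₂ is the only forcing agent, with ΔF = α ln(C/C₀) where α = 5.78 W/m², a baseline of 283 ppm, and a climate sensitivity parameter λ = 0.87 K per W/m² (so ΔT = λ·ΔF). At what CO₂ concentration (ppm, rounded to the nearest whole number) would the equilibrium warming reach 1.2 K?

Required forcing: ΔF = ΔT/λ = 1.2/0.87 = 1.3793 W/m².
Then ln(C/283) = ΔF/5.78 = 1.3793/5.78 = 0.23863.
So C = 283 × e^0.23863 = 283 × 1.26951 = 359.27 ppm.

C ≈ 359 ppm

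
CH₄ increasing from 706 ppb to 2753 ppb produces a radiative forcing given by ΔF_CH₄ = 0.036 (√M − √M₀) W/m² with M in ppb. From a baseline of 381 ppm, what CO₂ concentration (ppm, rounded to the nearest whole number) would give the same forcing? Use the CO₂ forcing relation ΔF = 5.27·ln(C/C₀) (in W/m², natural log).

C ≈ 455 ppm

CH₄ forcing: 0.036 × (√2753 − √706) = 0.036 × (52.4690 − 26.5707) = 0.036 × 25.8983 = 0.93234 W/m².
Set 5.27 ln(C/381) = 0.93234: ln(C/381) = 0.93234/5.27 = 0.17691, so C = 381 × e^0.17691 = 381 × 1.19352 = 454.73 ppm.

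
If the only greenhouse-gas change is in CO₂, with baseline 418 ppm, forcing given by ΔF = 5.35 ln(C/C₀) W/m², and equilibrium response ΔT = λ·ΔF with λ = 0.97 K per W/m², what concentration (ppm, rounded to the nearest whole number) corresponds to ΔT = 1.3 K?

C ≈ 537 ppm

Required forcing: ΔF = ΔT/λ = 1.3/0.97 = 1.3402 W/m².
Then ln(C/418) = ΔF/5.35 = 1.3402/5.35 = 0.25050.
So C = 418 × e^0.25050 = 418 × 1.28467 = 536.99 ppm.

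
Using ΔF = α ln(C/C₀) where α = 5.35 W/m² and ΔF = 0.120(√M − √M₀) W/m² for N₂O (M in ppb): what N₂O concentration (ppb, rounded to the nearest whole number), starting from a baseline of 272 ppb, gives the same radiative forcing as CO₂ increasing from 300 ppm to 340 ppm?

CO₂ forcing: 5.35 × ln(340/300) = 5.35 × 0.125163 = 0.66962 W/m².
Set 0.120(√M − √272) = 0.66962: √M = 0.66962/0.120 + √272 = 5.5802 + 16.4924 = 22.0726.
M = (22.0726)² = 487.20 ppb.

M ≈ 487 ppb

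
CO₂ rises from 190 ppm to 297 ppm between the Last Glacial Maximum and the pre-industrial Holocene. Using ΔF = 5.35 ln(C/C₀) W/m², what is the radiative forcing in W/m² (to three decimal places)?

ΔF = 2.390 W/m²

CO₂ absorption bands are partially saturated, so forcing scales with the logarithm of the concentration ratio.
CO₂: 5.35 × ln(297/190) = 5.35 × ln(1.56316) = 5.35 × 0.44671 = 2.3899 W/m².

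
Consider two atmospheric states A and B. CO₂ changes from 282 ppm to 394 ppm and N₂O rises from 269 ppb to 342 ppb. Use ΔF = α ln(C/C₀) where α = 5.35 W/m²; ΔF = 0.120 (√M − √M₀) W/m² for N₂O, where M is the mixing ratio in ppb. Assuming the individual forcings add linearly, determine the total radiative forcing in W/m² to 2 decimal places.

CO₂: 5.35 × ln(394/282) = 5.35 × ln(1.39716) = 5.35 × 0.33444 = 1.7893 W/m².
N₂O: 0.120 × (√342 − √269) = 0.120 × (18.4932 − 16.4012) = 0.120 × 2.0920 = 0.2510 W/m².
Total ΔF = 1.7893 + 0.2510 = 2.0403 W/m².

ΔF = 2.04 W/m²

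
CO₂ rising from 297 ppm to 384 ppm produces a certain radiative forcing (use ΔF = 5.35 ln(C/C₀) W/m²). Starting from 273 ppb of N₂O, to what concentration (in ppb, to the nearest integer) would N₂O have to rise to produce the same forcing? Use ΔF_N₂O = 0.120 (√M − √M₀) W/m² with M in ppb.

CO₂ forcing: 5.35 × ln(384/297) = 5.35 × 0.256910 = 1.37447 W/m².
Set 0.120(√M − √273) = 1.37447: √M = 1.37447/0.120 + √273 = 11.4539 + 16.5227 = 27.9766.
M = (27.9766)² = 782.69 ppb.

M ≈ 783 ppb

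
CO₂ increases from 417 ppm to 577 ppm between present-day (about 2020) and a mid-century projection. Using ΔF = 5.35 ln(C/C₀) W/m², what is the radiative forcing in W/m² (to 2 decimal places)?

CO₂ absorption bands are partially saturated, so forcing scales with the logarithm of the concentration ratio.
CO₂: 5.35 × ln(577/417) = 5.35 × ln(1.38369) = 5.35 × 0.32475 = 1.7374 W/m².

ΔF = 1.74 W/m²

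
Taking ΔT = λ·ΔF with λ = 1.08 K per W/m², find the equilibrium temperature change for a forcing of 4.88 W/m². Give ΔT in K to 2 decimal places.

ΔT = λ ΔF = 1.08 × 4.88 = 5.2704 K.

ΔT = 5.27 K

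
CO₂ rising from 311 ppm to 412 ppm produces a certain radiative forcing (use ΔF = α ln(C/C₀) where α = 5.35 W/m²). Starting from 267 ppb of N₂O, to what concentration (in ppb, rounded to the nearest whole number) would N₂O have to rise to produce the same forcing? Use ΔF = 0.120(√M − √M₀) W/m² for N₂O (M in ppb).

M ≈ 834 ppb

CO₂ forcing: 5.35 × ln(412/311) = 5.35 × 0.281230 = 1.50458 W/m².
Set 0.120(√M − √267) = 1.50458: √M = 1.50458/0.120 + √267 = 12.5382 + 16.3401 = 28.8783.
M = (28.8783)² = 833.96 ppb.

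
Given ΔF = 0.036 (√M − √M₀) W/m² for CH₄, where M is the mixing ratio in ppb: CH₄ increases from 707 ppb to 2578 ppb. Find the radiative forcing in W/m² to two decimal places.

ΔF = 0.87 W/m²

CH₄: 0.036 × (√2578 − √707) = 0.036 × (50.7740 − 26.5895) = 0.036 × 24.1845 = 0.8706 W/m².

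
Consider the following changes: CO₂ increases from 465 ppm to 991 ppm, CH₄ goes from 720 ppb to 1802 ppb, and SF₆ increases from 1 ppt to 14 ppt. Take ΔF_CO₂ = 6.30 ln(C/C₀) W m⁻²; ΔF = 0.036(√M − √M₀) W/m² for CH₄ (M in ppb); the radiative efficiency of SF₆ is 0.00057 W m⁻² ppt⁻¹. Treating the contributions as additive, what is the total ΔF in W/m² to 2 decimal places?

CO₂: 6.30 × ln(991/465) = 6.30 × ln(2.13118) = 6.30 × 0.75668 = 4.7671 W/m².
CH₄: 0.036 × (√1802 − √720) = 0.036 × (42.4500 − 26.8328) = 0.036 × 15.6172 = 0.5622 W/m².
SF₆: ΔF = 0.00057 × (14 − 1) = 0.00057 × 13 = 0.0074 W/m².
Total ΔF = 4.7671 + 0.5622 + 0.0074 = 5.3367 W/m².

ΔF = 5.34 W/m²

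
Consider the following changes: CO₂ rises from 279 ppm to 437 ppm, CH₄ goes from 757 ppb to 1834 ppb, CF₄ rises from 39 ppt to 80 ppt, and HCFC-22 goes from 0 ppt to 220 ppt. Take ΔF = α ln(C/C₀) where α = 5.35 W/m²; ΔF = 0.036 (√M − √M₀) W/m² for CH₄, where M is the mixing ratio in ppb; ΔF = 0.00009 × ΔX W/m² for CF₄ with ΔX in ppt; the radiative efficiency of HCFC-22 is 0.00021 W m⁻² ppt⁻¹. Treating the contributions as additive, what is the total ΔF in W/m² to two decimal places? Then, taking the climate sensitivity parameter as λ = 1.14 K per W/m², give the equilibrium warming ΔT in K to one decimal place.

CO₂: 5.35 × ln(437/279) = 5.35 × ln(1.56631) = 5.35 × 0.44872 = 2.4007 W/m².
CH₄: 0.036 × (√1834 − √757) = 0.036 × (42.8252 − 27.5136) = 0.036 × 15.3116 = 0.5512 W/m².
CF₄: ΔF = 0.00009 × (80 − 39) = 0.00009 × 41 = 0.0037 W/m².
HCFC-22: ΔF = 0.00021 × (220 − 0) = 0.00021 × 220 = 0.0462 W/m².
Total ΔF = 2.4007 + 0.5512 + 0.0037 + 0.0462 = 3.0018 W/m².
ΔT = λ ΔF = 1.14 × 3.00 = 3.4200 K.

ΔF = 3.00 W/m²; ΔT = 3.4 K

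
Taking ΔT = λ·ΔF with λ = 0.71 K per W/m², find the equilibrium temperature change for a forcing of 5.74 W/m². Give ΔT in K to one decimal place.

ΔT = 4.1 K

ΔT = λ ΔF = 0.71 × 5.74 = 4.0754 K.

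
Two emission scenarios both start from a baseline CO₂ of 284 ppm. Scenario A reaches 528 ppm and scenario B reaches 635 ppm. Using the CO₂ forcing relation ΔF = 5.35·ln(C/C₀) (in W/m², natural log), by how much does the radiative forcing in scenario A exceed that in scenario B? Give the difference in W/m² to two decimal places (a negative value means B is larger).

ΔF_A − ΔF_B = -0.99 W/m²

ΔF_A = 5.35 ln(528/284) = 5.35 × 0.62012 = 3.3176 W/m².
ΔF_B = 5.35 ln(635/284) = 5.35 × 0.80465 = 4.3049 W/m².
Difference: 3.3176 − 4.3049 = -0.9873 W/m².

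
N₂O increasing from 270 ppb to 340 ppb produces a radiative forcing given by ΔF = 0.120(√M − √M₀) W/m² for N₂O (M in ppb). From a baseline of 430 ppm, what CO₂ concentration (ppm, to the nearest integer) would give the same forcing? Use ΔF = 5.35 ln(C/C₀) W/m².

N₂O forcing: 0.120 × (√340 − √270) = 0.120 × (18.4391 − 16.4317) = 0.120 × 2.0074 = 0.24089 W/m².
Set 5.35 ln(C/430) = 0.24089: ln(C/430) = 0.24089/5.35 = 0.04503, so C = 430 × e^0.04503 = 430 × 1.04606 = 449.81 ppm.

C ≈ 450 ppm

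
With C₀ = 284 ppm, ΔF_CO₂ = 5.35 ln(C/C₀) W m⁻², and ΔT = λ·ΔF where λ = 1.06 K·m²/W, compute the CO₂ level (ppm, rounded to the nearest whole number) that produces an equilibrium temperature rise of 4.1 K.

C ≈ 585 ppm

Required forcing: ΔF = ΔT/λ = 4.1/1.06 = 3.8679 W/m².
Then ln(C/284) = ΔF/5.35 = 3.8679/5.35 = 0.72297.
So C = 284 × e^0.72297 = 284 × 2.06054 = 585.19 ppm.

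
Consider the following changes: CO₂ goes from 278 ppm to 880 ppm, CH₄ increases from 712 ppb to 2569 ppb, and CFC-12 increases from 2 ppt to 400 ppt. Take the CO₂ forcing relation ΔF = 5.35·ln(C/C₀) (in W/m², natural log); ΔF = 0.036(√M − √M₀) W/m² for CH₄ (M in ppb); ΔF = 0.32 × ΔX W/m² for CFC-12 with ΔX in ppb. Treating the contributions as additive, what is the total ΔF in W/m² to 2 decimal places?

ΔF = 7.16 W/m²

CO₂: 5.35 × ln(880/278) = 5.35 × ln(3.16547) = 5.35 × 1.15230 = 6.1648 W/m².
CH₄: 0.036 × (√2569 − √712) = 0.036 × (50.6853 − 26.6833) = 0.036 × 24.0020 = 0.8641 W/m².
CFC-12: Δ = 400 − 2 = 398 ppt = 0.398 ppb; ΔF = 0.32 × 0.398 = 0.1274 W/m².
Total ΔF = 6.1648 + 0.8641 + 0.1274 = 7.1563 W/m².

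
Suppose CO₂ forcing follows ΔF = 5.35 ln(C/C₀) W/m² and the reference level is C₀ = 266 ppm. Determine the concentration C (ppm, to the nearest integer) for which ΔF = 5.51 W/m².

Set 5.35 ln(C/266) = 5.51, so ln(C/266) = 5.51/5.35 = 1.02991.
Then C/266 = e^1.02991 = 2.80081, giving C = 266 × 2.80081 = 745.02 ppm.

C ≈ 745 ppm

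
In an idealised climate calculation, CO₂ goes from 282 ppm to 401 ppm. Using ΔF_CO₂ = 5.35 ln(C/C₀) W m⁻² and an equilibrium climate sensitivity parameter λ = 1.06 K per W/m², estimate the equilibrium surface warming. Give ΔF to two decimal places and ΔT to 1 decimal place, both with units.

ΔF = 1.88 W/m²; ΔT = 2.0 K

CO₂: 5.35 × ln(401/282) = 5.35 × ln(1.42199) = 5.35 × 0.35206 = 1.8835 W/m².
ΔT = λ ΔF = 1.06 × 1.88 = 1.9928 K.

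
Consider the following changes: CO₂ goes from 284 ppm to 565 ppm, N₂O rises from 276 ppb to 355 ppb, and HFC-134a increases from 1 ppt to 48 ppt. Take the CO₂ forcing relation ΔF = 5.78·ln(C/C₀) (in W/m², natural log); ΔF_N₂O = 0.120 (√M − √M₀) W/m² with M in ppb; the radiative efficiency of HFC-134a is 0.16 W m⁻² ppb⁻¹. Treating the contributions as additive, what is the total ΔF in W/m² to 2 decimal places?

CO₂: 5.78 × ln(565/284) = 5.78 × ln(1.98944) = 5.78 × 0.68785 = 3.9758 W/m².
N₂O: 0.120 × (√355 − √276) = 0.120 × (18.8414 − 16.6132) = 0.120 × 2.2282 = 0.2674 W/m².
HFC-134a: Δ = 48 − 1 = 47 ppt = 0.047 ppb; ΔF = 0.16 × 0.047 = 0.0075 W/m².
Total ΔF = 3.9758 + 0.2674 + 0.0075 = 4.2507 W/m².

ΔF = 4.25 W/m²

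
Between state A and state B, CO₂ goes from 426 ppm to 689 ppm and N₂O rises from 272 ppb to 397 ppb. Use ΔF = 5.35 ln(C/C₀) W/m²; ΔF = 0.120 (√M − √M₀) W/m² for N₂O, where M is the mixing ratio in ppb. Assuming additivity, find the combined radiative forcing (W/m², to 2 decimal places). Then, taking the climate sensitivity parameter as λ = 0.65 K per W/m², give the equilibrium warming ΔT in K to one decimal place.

CO₂: 5.35 × ln(689/426) = 5.35 × ln(1.61737) = 5.35 × 0.48080 = 2.5723 W/m².
N₂O: 0.120 × (√397 − √272) = 0.120 × (19.9249 − 16.4924) = 0.120 × 3.4325 = 0.4119 W/m².
Total ΔF = 2.5723 + 0.4119 = 2.9842 W/m².
ΔT = λ ΔF = 0.65 × 2.98 = 1.9370 K.

ΔF = 2.98 W/m²; ΔT = 1.9 K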